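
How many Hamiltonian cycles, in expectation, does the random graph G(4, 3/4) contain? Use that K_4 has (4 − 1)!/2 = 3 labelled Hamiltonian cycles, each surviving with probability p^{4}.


K_4 has (4 − 1)!/2 = 3 labelled Hamiltonian cycles.
For each such Hamiltonian cycle H, let X_H = 1 if all 4 edges of H are present in G. Then P[X_H = 1] = p^{4} = (3/4)^{4} = 81/256.
By linearity of expectation: E[X] = Σ_H E[X_H] = 3 · p^{4} = 3 · 81/256 = 243/256.
Numerically: E[X] ≈ 0.9492.

E[X] = 3 · (3/4)^{4} = 243/256 ≈ 0.9492.


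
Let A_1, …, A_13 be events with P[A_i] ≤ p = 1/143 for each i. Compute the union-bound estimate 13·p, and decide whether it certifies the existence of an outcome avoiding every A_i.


Union bound: P[∪_{i=1}^{13} A_i] ≤ Σ_i P[A_i] ≤ 13·p = 13·(1/143) = 1/11.
Numerically: 1/11 ≈ 0.0909091.
Is 1/11 < 1? YES.
Since P[∪ A_i] ≤ 1/11 < 1, the complement has P[∩ A_i^c] ≥ 1 − 1/11 = 10/11 > 0, so some outcome avoids every A_i.

13·p = 1/11 ≈ 0.0909091; existence CERTIFIED by the union bound.


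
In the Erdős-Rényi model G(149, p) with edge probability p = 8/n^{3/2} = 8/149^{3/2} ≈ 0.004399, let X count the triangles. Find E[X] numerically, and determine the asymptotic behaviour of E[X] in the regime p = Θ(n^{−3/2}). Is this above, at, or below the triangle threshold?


Number of potential triangles: C(149, 3) = 540274.
Each occurs with probability p³ ≈ (0.004399)³ ≈ 8.510043e-08.
By linearity: E[X] = C(149, 3)·p³ ≈ 540274 · 8.510043e-08 ≈ 0.0460.
Since α = 3/2 > 1, p = c/n^{3/2} = o(1/n) is below the triangle threshold p ~ 1/n. Asymptotically E[X] ~ (c³/6)·n^{3(1−α)} = (8³/6)·n^{-1.5} → 0, so by Markov's inequality G has no triangles w.h.p.

E[X] ≈ 0.0460; in regime p = Θ(1/n^{3/2}) E[X] tends to 0 (below the triangle threshold p ~ 1/n).


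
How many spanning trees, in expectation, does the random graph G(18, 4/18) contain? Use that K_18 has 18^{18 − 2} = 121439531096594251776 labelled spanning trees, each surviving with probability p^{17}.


K_18 has 18^{18 − 2} = 121439531096594251776 labelled spanning trees.
For each such spanning tree H, let X_H = 1 if all 17 edges of H are present in G. Then P[X_H = 1] = p^{17} = (2/9)^{17} = 131072/16677181699666569.
By linearity: E[X] = Σ_H E[X_H] = 121439531096594251776 · p^{17} = 121439531096594251776 · 131072/16677181699666569 = 8589934592/9.
Numerically: E[X] ≈ 9.5444e+08.

E[X] = 121439531096594251776 · (2/9)^{17} = 8589934592/9 ≈ 9.5444e+08.


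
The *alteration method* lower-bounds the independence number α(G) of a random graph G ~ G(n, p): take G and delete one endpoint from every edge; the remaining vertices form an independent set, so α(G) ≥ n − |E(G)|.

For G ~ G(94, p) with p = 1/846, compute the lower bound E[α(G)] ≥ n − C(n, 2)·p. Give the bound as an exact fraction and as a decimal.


E[|E(G)|] = C(94, 2)·p = 4371 · (1/846) = 31/6.
E[α(G)] ≥ n − E[|E(G)|] = 94 − 31/6 = 533/6.
Numerically: ≈ 88.833.
(This is only a lower bound; the true E[α(G)] may be larger.)

E[α(G)] ≥ 533/6 ≈ 88.833.


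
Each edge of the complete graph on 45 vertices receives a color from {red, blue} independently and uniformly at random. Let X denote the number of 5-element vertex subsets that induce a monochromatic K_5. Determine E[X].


Let X = Σ_S X_S over the C(45, 5) = 1221759 subsets S of size 5, where X_S = 1 if the K_5 on S is monochromatic.
For a fixed S, the K_5 on S has C(5, 2) = 10 edges. P[all 10 edges red] = (1/2)^10, and likewise for blue, so P[monochromatic] = 2·(1/2)^10 = 2^{1 − 10} = 1/512.
Summing: E[X] = C(45, 5) · 2^{1 − 10} = 1221759 · 1/512 = 1221759/512.
Numerically: E[X] ≈ 2386.248.

E[X] = C(45,5)·2^(1−C(5,2)) = 1221759/512 ≈ 2386.248.


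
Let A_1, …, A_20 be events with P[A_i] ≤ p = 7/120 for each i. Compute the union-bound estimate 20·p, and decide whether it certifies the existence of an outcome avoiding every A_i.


Union bound: P[∪_{i=1}^{20} A_i] ≤ Σ_i P[A_i] ≤ 20·p = 20·(7/120) = 7/6.
Numerically: 7/6 ≈ 1.166667.
Is 7/6 < 1? NO.
Since the bound 7/6 is ≥ 1, the union bound is uninformative here; it does NOT by itself certify existence.

20·p = 7/6 ≈ 1.166667; existence NOT certified by the union bound.


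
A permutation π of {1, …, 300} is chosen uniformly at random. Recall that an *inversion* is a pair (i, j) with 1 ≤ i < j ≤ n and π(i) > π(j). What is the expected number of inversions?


Write X = Σ X_I over the C(300, 2) = 44850 pairs i < j, with X_I the indicator of one inversion.
There are 44850 indicators.
For each fixed pair i < j, the values π(i) and π(j) are two distinct elements of {1, …, 300} in uniformly random order; by symmetry P[π(i) > π(j)] = 1/2.
By linearity: E[X] = 44850 · (1/2) = C(300, 2) · (1/2) = 44850/2 = 22425 ≈ 22425.000000.

E[X] = 22425 = 22425.000000.


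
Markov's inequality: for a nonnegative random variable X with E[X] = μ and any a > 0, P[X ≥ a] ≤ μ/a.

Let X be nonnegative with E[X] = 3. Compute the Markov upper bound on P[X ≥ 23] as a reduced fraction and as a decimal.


μ = E[X] = 3, a = 23.
Markov: P[X ≥ 23] ≤ μ/a = (3)/23 = 3/23.
Numerically: ≈ 0.13043.
(Since a = 23 > μ = 3.00000, the bound 3/23 is < 1 and informative.)

P[X ≥ 23] ≤ 3/23 ≈ 0.13043.


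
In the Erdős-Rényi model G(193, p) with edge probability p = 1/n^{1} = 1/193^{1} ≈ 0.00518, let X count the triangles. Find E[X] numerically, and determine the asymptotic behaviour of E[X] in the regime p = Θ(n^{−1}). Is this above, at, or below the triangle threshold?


Number of potential triangles: C(193, 3) = 1179616.
Each occurs with probability p³ ≈ (0.00518)³ ≈ 1.39100e-07.
By linearity: E[X] = C(193, 3)·p³ ≈ 1179616 · 1.39100e-07 ≈ 0.164.
Here α = 1, so p = 1/n is exactly at the triangle threshold p ~ 1/n. Asymptotically E[X] → c³/6 = 1³/6 = 1/6 ≈ 0.167, a bounded constant. In this regime the triangle count is asymptotically Poisson(c³/6).

E[X] ≈ 0.164; in regime p = Θ(1/n^{1}) E[X] stays bounded (at the triangle threshold p ~ 1/n).


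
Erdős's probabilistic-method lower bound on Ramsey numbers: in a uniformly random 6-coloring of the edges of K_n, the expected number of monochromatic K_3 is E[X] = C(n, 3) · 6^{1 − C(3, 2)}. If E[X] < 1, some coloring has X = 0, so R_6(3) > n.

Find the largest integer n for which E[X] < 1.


We need C(n, 3) · 6^{1 − 3} < 1, i.e. C(n, 3) < 6^{3 − 1} = 36.
Check values of n near the boundary:
  n = 3: C(3, 3) = 1; 1 < 36? YES
  n = 4: C(4, 3) = 4; 4 < 36? YES
  n = 5: C(5, 3) = 10; 10 < 36? YES
  n = 6: C(6, 3) = 20; 20 < 36? YES
  n = 7: C(7, 3) = 35; 35 < 36? YES
  n = 8: C(8, 3) = 56; 56 < 36? NO
The largest n with C(n, 3) < 36 is n = 7 (where E[X] = 35/36 ≈ 0.9722). Hence R_6(3) > 7, i.e. R_6(3) ≥ 8.

Largest n = 7; hence R_6(3) > 7.


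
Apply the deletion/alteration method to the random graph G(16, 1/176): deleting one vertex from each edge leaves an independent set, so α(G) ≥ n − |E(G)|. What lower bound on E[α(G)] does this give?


E[|E(G)|] = C(16, 2)·p = 120 · (1/176) = 15/22.
E[α(G)] ≥ n − E[|E(G)|] = 16 − 15/22 = 337/22.
Numerically: ≈ 15.3182.
(This is only a lower bound; the true E[α(G)] may be larger.)

E[α(G)] ≥ 337/22 ≈ 15.3182.


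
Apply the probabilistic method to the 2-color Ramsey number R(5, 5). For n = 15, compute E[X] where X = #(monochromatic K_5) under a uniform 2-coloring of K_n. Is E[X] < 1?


E[X] = C(15, 5) · 2^{1 − 10} = 3003 · 2^{−9} = 3003/512.
As a reduced fraction: E[X] = 3003/512 ≈ 5.8652344.
Is E[X] < 1? NO.
Since E[X] ≥ 1, the first-moment bound is inconclusive at n = 15; it does NOT by itself certify R(5, 5) > 15.

E[X] = 3003/512 ≈ 5.8652344; E[X] ≥ 1; first-moment method inconclusive here.


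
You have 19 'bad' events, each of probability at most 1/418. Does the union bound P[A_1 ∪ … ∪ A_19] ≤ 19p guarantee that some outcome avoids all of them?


Union bound: P[∪_{i=1}^{19} A_i] ≤ Σ_i P[A_i] ≤ 19·p = 19·(1/418) = 1/22.
Numerically: 1/22 ≈ 0.045455.
Is 1/22 < 1? YES.
Since P[∪ A_i] ≤ 1/22 < 1, the complement has P[∩ A_i^c] ≥ 1 − 1/22 = 21/22 > 0, so some outcome avoids every A_i.

19·p = 1/22 ≈ 0.045455; existence CERTIFIED by the union bound.


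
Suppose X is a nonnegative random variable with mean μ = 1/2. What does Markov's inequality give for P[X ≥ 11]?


μ = E[X] = 1/2, a = 11.
Markov: P[X ≥ 11] ≤ μ/a = (1/2)/11 = 1/22.
Numerically: ≈ 0.045.
(Since a = 11 > μ = 0.500, the bound 1/22 is < 1 and informative.)

P[X ≥ 11] ≤ 1/22 ≈ 0.045.


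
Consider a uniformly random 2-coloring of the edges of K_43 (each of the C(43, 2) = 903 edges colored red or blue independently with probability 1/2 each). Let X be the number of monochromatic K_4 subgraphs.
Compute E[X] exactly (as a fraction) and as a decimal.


Let X = Σ_S X_S over the C(43, 4) = 123410 subsets S of size 4, where X_S = 1 if the K_4 on S is monochromatic.
For a fixed S, the K_4 on S has C(4, 2) = 6 edges. P[all 6 edges red] = (1/2)^6, and likewise for blue, so P[monochromatic] = 2·(1/2)^6 = 2^{1 − 6} = 1/32.
Summing: E[X] = C(43, 4) · 2^{1 − 6} = 123410 · 1/32 = 61705/16.
Numerically: E[X] ≈ 3856.562.

E[X] = C(43,4)·2^(1−C(4,2)) = 61705/16 ≈ 3856.562.


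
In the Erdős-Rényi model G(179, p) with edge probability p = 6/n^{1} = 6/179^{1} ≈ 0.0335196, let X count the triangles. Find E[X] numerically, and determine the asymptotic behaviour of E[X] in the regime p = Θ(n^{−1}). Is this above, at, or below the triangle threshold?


Number of potential triangles: C(179, 3) = 939929.
Each occurs with probability p³ ≈ (0.0335196)³ ≈ 3.76612437e-05.
By linearity: E[X] = C(179, 3)·p³ ≈ 939929 · 3.76612437e-05 ≈ 35.398895.
Here α = 1, so p = 6/n is exactly at the triangle threshold p ~ 1/n. Asymptotically E[X] → c³/6 = 6³/6 = 36 ≈ 36.000000, a bounded constant. In this regime the triangle count is asymptotically Poisson(c³/6).

E[X] ≈ 35.398895; in regime p = Θ(1/n^{1}) E[X] stays bounded (at the triangle threshold p ~ 1/n).


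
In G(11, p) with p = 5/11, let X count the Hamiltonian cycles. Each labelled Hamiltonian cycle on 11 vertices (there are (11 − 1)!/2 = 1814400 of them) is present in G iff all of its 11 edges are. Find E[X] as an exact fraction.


K_11 has (11 − 1)!/2 = 1814400 labelled Hamiltonian cycles.
For each such Hamiltonian cycle H, let X_H = 1 if all 11 edges of H are present in G. Then P[X_H = 1] = p^{11} = (5/11)^{11} = 48828125/285311670611.
By linearity of expectation: E[X] = Σ_H E[X_H] = 1814400 · p^{11} = 1814400 · 48828125/285311670611 = 88593750000000/285311670611.
Numerically: E[X] ≈ 310.5.

E[X] = 1814400 · (5/11)^{11} = 88593750000000/285311670611 ≈ 310.5.


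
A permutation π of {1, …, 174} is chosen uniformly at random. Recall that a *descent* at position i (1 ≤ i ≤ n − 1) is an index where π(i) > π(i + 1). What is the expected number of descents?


Write X = Σ X_I over i = 1, …, 173, with X_I the indicator of one descent.
There are 173 indicators.
For each fixed i, the pair (π(i), π(i+1)) is a uniformly random ordered pair of distinct values from {1, …, 174}; by symmetry P[π(i) > π(i+1)] = 1/2.
By linearity: E[X] = 173 · (1/2) = (174 − 1) · (1/2) = 173/2 ≈ 86.50000.

E[X] = 173/2 = 86.50000.


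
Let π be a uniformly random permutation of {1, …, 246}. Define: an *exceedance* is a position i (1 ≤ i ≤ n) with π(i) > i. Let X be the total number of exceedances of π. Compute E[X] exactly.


Write X = Σ_{i=1}^{246} X_i, where X_i = 1_{π(i) > i}.
For each fixed i, π(i) is uniform over {1, …, 246} (marginal of a uniform permutation), so P[π(i) > i] = (n − i)/n. Summing: Σ_{i=1}^{246} (n − i)/n = (0 + 1 + … + 245)/246 = 246(246 − 1)/(2·246) = (246 − 1)/2.
Hence E[X] = Σ_{i=1}^{246} (246 − i)/246 = 245/2 ≈ 122.500000.

E[X] = 245/2 = 122.500000.


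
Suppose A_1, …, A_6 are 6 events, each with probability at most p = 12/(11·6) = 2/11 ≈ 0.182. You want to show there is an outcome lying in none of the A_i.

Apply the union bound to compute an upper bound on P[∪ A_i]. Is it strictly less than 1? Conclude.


Union bound: P[∪_{i=1}^{6} A_i] ≤ Σ_i P[A_i] ≤ 6·p = 6·(2/11) = 12/11.
Numerically: 12/11 ≈ 1.091.
Is 12/11 < 1? NO.
Since the bound 12/11 is ≥ 1, the union bound is uninformative here; it does NOT by itself certify existence.

6·p = 12/11 ≈ 1.091; existence NOT certified by the union bound.


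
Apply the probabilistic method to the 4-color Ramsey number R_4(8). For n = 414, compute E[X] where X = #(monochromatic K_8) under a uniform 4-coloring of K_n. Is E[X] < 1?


E[X] = C(414, 8) · 4^{1 − 28} = 19995425223496173 · 4^{−27} = 19995425223496173/18014398509481984.
As a reduced fraction: E[X] = 19995425223496173/18014398509481984 ≈ 1.109969.
Is E[X] < 1? NO.
Since E[X] ≥ 1, the first-moment bound is inconclusive at n = 414; it does NOT by itself certify R_4(8) > 414.

E[X] = 19995425223496173/18014398509481984 ≈ 1.109969; E[X] ≥ 1; first-moment method inconclusive here.


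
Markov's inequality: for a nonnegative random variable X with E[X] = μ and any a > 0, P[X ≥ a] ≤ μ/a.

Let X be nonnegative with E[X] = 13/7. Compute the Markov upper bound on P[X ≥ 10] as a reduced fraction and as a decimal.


μ = E[X] = 13/7, a = 10.
Markov: P[X ≥ 10] ≤ μ/a = (13/7)/10 = 13/70.
Numerically: ≈ 0.1857.
(Since a = 10 > μ = 1.8571, the bound 13/70 is < 1 and informative.)

P[X ≥ 10] ≤ 13/70 ≈ 0.1857.


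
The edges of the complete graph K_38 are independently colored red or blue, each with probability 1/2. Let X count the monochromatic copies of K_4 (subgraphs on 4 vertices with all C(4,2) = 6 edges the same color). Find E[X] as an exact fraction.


Let X = Σ_S X_S over the C(38, 4) = 73815 subsets S of size 4, where X_S = 1 if the K_4 on S is monochromatic.
For a fixed S, the K_4 on S has C(4, 2) = 6 edges. P[all 6 edges red] = (1/2)^6, and likewise for blue, so P[monochromatic] = 2·(1/2)^6 = 2^{1 − 6} = 1/32.
By linearity: E[X] = C(38, 4) · 2^{1 − 6} = 73815 · 1/32 = 73815/32.
Numerically: E[X] ≈ 2306.719.

E[X] = C(38,4)·2^(1−C(4,2)) = 73815/32 ≈ 2306.719.


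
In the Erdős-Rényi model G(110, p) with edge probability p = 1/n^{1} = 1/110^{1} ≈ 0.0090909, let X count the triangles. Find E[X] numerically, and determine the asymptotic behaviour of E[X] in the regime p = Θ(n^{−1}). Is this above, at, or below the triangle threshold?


Number of potential triangles: C(110, 3) = 215820.
Each occurs with probability p³ ≈ (0.0090909)³ ≈ 7.5131480e-07.
By linearity: E[X] = C(110, 3)·p³ ≈ 215820 · 7.5131480e-07 ≈ 0.16215.
Here α = 1, so p = 1/n is exactly at the triangle threshold p ~ 1/n. Asymptotically E[X] → c³/6 = 1³/6 = 1/6 ≈ 0.16667, a bounded constant. In this regime the triangle count is asymptotically Poisson(c³/6).

E[X] ≈ 0.16215; in regime p = Θ(1/n^{1}) E[X] stays bounded (at the triangle threshold p ~ 1/n).


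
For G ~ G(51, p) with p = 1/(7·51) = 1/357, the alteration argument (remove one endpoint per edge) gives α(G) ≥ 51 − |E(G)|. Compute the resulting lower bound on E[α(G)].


E[|E(G)|] = C(51, 2)·p = 1275 · (1/357) = 25/7.
E[α(G)] ≥ n − E[|E(G)|] = 51 − 25/7 = 332/7.
Numerically: ≈ 47.429.
(This is only a lower bound; the true E[α(G)] may be larger.)

E[α(G)] ≥ 332/7 ≈ 47.429.


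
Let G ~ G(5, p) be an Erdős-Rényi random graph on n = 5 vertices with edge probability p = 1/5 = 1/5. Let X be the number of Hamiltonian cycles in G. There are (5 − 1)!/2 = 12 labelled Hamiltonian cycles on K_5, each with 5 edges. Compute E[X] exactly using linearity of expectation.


K_5 has (5 − 1)!/2 = 12 labelled Hamiltonian cycles.
For each such Hamiltonian cycle H, let X_H = 1 if all 5 edges of H are present in G. Then P[X_H = 1] = p^{5} = (1/5)^{5} = 1/3125.
By linearity of expectation: E[X] = Σ_H E[X_H] = 12 · p^{5} = 12 · 1/3125 = 12/3125.
Numerically: E[X] ≈ 0.00384.

E[X] = 12 · (1/5)^{5} = 12/3125 ≈ 0.00384.


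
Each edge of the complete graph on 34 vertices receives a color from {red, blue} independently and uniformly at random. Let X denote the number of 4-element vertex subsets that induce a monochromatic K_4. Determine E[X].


Let X = Σ_S X_S over the C(34, 4) = 46376 subsets S of size 4, where X_S = 1 if the K_4 on S is monochromatic.
For a fixed S, the K_4 on S has C(4, 2) = 6 edges. P[all 6 edges red] = (1/2)^6, and likewise for blue, so P[monochromatic] = 2·(1/2)^6 = 2^{1 − 6} = 1/32.
By linearity: E[X] = C(34, 4) · 2^{1 − 6} = 46376 · 1/32 = 5797/4.
Numerically: E[X] ≈ 1449.250000.

E[X] = C(34,4)·2^(1−C(4,2)) = 5797/4 ≈ 1449.250000.


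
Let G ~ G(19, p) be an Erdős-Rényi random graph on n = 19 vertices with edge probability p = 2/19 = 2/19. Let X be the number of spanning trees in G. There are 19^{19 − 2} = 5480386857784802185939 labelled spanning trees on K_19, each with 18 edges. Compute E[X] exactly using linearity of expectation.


K_19 has 19^{19 − 2} = 5480386857784802185939 labelled spanning trees.
For each such spanning tree H, let X_H = 1 if all 18 edges of H are present in G. Then P[X_H = 1] = p^{18} = (2/19)^{18} = 262144/104127350297911241532841.
Summing the indicators: E[X] = Σ_H E[X_H] = 5480386857784802185939 · p^{18} = 5480386857784802185939 · 262144/104127350297911241532841 = 262144/19.
Numerically: E[X] ≈ 1.38e+04.

E[X] = 5480386857784802185939 · (2/19)^{18} = 262144/19 ≈ 1.38e+04.


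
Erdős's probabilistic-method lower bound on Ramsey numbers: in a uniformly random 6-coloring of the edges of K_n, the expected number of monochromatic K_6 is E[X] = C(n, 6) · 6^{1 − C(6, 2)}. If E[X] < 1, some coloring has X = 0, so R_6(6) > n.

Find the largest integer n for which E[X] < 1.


We need C(n, 6) · 6^{1 − 15} < 1, i.e. C(n, 6) < 6^{15 − 1} = 78364164096.
Check values of n near the boundary:
  n = 193: C(193, 6) = 66364016544; 66364016544 < 78364164096? YES
  n = 194: C(194, 6) = 68482017072; 68482017072 < 78364164096? YES
  n = 195: C(195, 6) = 70656049360; 70656049360 < 78364164096? YES
  n = 196: C(196, 6) = 72887293024; 72887293024 < 78364164096? YES
  n = 197: C(197, 6) = 75176946208; 75176946208 < 78364164096? YES
  n = 198: C(198, 6) = 77526225777; 77526225777 < 78364164096? YES
  n = 199: C(199, 6) = 79936367511; 79936367511 < 78364164096? NO
The largest n with C(n, 6) < 78364164096 is n = 198 (where E[X] = 25842075259/26121388032 ≈ 0.9893071). Hence R_6(6) > 198, i.e. R_6(6) ≥ 199.

Largest n = 198; hence R_6(6) > 198.


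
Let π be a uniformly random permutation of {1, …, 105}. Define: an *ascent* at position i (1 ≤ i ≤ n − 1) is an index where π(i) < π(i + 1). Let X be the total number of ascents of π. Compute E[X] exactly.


Write X = Σ X_I over i = 1, …, 104, with X_I the indicator of one ascent.
There are 104 indicators.
For each fixed i, the pair (π(i), π(i+1)) is a uniformly random ordered pair of distinct values from {1, …, 105}; by symmetry P[π(i) < π(i+1)] = 1/2.
By linearity: E[X] = 104 · (1/2) = (105 − 1) · (1/2) = 52 ≈ 52.000.

E[X] = 52 = 52.000.


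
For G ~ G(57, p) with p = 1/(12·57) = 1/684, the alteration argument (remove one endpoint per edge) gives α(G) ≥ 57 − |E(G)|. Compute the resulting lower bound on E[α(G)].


E[|E(G)|] = C(57, 2)·p = 1596 · (1/684) = 7/3.
E[α(G)] ≥ n − E[|E(G)|] = 57 − 7/3 = 164/3.
Numerically: ≈ 54.6667.
(This is only a lower bound; the true E[α(G)] may be larger.)

E[α(G)] ≥ 164/3 ≈ 54.6667.


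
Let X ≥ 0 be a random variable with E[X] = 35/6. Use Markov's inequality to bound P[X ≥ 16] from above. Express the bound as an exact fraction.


μ = E[X] = 35/6, a = 16.
Markov: P[X ≥ 16] ≤ μ/a = (35/6)/16 = 35/96.
Numerically: ≈ 0.364583.
(Since a = 16 > μ = 5.833333, the bound 35/96 is < 1 and informative.)

P[X ≥ 16] ≤ 35/96 ≈ 0.364583.


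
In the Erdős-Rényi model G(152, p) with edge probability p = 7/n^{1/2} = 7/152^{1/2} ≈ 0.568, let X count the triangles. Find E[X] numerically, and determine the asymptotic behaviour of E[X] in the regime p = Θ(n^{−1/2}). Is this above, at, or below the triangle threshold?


Number of potential triangles: C(152, 3) = 573800.
Each occurs with probability p³ ≈ (0.568)³ ≈ 1.83033e-01.
By linearity: E[X] = C(152, 3)·p³ ≈ 573800 · 1.83033e-01 ≈ 105024.176.
Since α = 1/2 < 1, p = c/n^{1/2} ≫ 1/n is above the triangle threshold p ~ 1/n. Asymptotically E[X] ~ (c³/6)·n^{3(1−α)} = (7³/6)·n^{1.5} → ∞; triangles are abundant w.h.p.

E[X] ≈ 105024.176; in regime p = Θ(1/n^{1/2}) E[X] diverges (above the triangle threshold p ~ 1/n).


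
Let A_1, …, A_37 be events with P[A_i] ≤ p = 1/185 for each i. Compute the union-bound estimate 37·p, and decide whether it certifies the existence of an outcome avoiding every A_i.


Union bound: P[∪_{i=1}^{37} A_i] ≤ Σ_i P[A_i] ≤ 37·p = 37·(1/185) = 1/5.
Numerically: 1/5 ≈ 0.20000.
Is 1/5 < 1? YES.
Since P[∪ A_i] ≤ 1/5 < 1, the complement has P[∩ A_i^c] ≥ 1 − 1/5 = 4/5 > 0, so some outcome avoids every A_i.

37·p = 1/5 ≈ 0.20000; existence CERTIFIED by the union bound.


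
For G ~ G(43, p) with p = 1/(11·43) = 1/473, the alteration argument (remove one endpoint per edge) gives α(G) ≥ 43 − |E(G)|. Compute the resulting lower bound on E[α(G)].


E[|E(G)|] = C(43, 2)·p = 903 · (1/473) = 21/11.
E[α(G)] ≥ n − E[|E(G)|] = 43 − 21/11 = 452/11.
Numerically: ≈ 41.090909.
(This is only a lower bound; the true E[α(G)] may be larger.)

E[α(G)] ≥ 452/11 ≈ 41.090909.


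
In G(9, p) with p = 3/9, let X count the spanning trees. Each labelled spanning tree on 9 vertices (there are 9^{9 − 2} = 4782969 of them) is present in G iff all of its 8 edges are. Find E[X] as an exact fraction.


K_9 has 9^{9 − 2} = 4782969 labelled spanning trees.
For each such spanning tree H, let X_H = 1 if all 8 edges of H are present in G. Then P[X_H = 1] = p^{8} = (1/3)^{8} = 1/6561.
By linearity of expectation: E[X] = Σ_H E[X_H] = 4782969 · p^{8} = 4782969 · 1/6561 = 729.
Numerically: E[X] ≈ 729.

E[X] = 4782969 · (1/3)^{8} = 729 ≈ 729.


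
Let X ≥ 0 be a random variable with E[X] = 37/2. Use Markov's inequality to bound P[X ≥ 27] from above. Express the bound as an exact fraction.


μ = E[X] = 37/2, a = 27.
Markov: P[X ≥ 27] ≤ μ/a = (37/2)/27 = 37/54.
Numerically: ≈ 0.685185.
(Since a = 27 > μ = 18.500000, the bound 37/54 is < 1 and informative.)

P[X ≥ 27] ≤ 37/54 ≈ 0.685185.


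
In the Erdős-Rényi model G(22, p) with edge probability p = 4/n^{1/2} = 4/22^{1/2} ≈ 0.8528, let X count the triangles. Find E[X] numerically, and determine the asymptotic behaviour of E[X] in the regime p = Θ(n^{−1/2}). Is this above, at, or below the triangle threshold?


Number of potential triangles: C(22, 3) = 1540.
Each occurs with probability p³ ≈ (0.8528)³ ≈ 6.2022027e-01.
By linearity: E[X] = C(22, 3)·p³ ≈ 1540 · 6.2022027e-01 ≈ 955.13921.
Since α = 1/2 < 1, p = c/n^{1/2} ≫ 1/n is above the triangle threshold p ~ 1/n. Asymptotically E[X] ~ (c³/6)·n^{3(1−α)} = (4³/6)·n^{1.5} → ∞; triangles are abundant w.h.p.

E[X] ≈ 955.13921; in regime p = Θ(1/n^{1/2}) E[X] diverges (above the triangle threshold p ~ 1/n).


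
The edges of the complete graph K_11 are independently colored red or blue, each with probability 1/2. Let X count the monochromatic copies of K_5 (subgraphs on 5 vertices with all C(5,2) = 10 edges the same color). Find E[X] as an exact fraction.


Let X = Σ_S X_S over the C(11, 5) = 462 subsets S of size 5, where X_S = 1 if the K_5 on S is monochromatic.
For a fixed S, the K_5 on S has C(5, 2) = 10 edges. P[all 10 edges red] = (1/2)^10, and likewise for blue, so P[monochromatic] = 2·(1/2)^10 = 2^{1 − 10} = 1/512.
By linearity of expectation: E[X] = C(11, 5) · 2^{1 − 10} = 462 · 1/512 = 231/256.
Numerically: E[X] ≈ 0.902344.

E[X] = C(11,5)·2^(1−C(5,2)) = 231/256 ≈ 0.902344.


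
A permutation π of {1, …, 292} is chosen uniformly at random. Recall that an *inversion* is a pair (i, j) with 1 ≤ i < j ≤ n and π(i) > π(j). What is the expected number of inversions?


Write X = Σ X_I over the C(292, 2) = 42486 pairs i < j, with X_I the indicator of one inversion.
There are 42486 indicators.
For each fixed pair i < j, the values π(i) and π(j) are two distinct elements of {1, …, 292} in uniformly random order; by symmetry P[π(i) > π(j)] = 1/2.
By linearity: E[X] = 42486 · (1/2) = C(292, 2) · (1/2) = 42486/2 = 21243 ≈ 21243.00000.

E[X] = 21243 = 21243.00000.


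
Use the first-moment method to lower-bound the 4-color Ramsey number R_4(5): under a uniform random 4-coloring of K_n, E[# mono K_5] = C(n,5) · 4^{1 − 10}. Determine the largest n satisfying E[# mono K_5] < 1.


We need C(n, 5) · 4^{1 − 10} < 1, i.e. C(n, 5) < 4^{10 − 1} = 262144.
Check values of n near the boundary:
  n = 27: C(27, 5) = 80730; 80730 < 262144? YES
  n = 28: C(28, 5) = 98280; 98280 < 262144? YES
  n = 29: C(29, 5) = 118755; 118755 < 262144? YES
  n = 30: C(30, 5) = 142506; 142506 < 262144? YES
  n = 31: C(31, 5) = 169911; 169911 < 262144? YES
  n = 32: C(32, 5) = 201376; 201376 < 262144? YES
  n = 33: C(33, 5) = 237336; 237336 < 262144? YES
  n = 34: C(34, 5) = 278256; 278256 < 262144? NO
  n = 35: C(35, 5) = 324632; 324632 < 262144? NO
  n = 36: C(36, 5) = 376992; 376992 < 262144? NO
The largest n with C(n, 5) < 262144 is n = 33 (where E[X] = 29667/32768 ≈ 0.9053650). Hence R_4(5) > 33, i.e. R_4(5) ≥ 34.

Largest n = 33; hence R_4(5) > 33.


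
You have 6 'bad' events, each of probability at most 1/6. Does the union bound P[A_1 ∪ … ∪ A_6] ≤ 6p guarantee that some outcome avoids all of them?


Union bound: P[∪_{i=1}^{6} A_i] ≤ Σ_i P[A_i] ≤ 6·p = 6·(1/6) = 1.
Numerically: 1 ≈ 1.000000.
Is 1 < 1? NO.
Since the bound 1 is ≥ 1, the union bound is uninformative here; it does NOT by itself certify existence.

6·p = 1 ≈ 1.000000; existence NOT certified by the union bound.


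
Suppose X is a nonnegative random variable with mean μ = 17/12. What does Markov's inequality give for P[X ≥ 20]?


μ = E[X] = 17/12, a = 20.
Markov: P[X ≥ 20] ≤ μ/a = (17/12)/20 = 17/240.
Numerically: ≈ 0.070833.
(Since a = 20 > μ = 1.416667, the bound 17/240 is < 1 and informative.)

P[X ≥ 20] ≤ 17/240 ≈ 0.070833.


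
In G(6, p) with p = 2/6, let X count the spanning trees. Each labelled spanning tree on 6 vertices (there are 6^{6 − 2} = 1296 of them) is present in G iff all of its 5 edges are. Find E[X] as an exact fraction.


K_6 has 6^{6 − 2} = 1296 labelled spanning trees.
For each such spanning tree H, let X_H = 1 if all 5 edges of H are present in G. Then P[X_H = 1] = p^{5} = (1/3)^{5} = 1/243.
Summing the indicators: E[X] = Σ_H E[X_H] = 1296 · p^{5} = 1296 · 1/243 = 16/3.
Numerically: E[X] ≈ 5.3333.

E[X] = 1296 · (1/3)^{5} = 16/3 ≈ 5.3333.


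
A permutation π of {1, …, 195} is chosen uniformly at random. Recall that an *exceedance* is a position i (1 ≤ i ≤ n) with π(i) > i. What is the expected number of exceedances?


Write X = Σ_{i=1}^{195} X_i, where X_i = 1_{π(i) > i}.
For each fixed i, π(i) is uniform over {1, …, 195} (marginal of a uniform permutation), so P[π(i) > i] = (n − i)/n. Summing: Σ_{i=1}^{195} (n − i)/n = (0 + 1 + … + 194)/195 = 195(195 − 1)/(2·195) = (195 − 1)/2.
Hence E[X] = Σ_{i=1}^{195} (195 − i)/195 = 97 ≈ 97.000.

E[X] = 97 = 97.000.


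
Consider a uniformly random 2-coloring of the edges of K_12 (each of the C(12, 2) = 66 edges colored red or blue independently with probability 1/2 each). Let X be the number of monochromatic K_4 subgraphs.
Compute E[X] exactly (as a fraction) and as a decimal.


Let X = Σ_S X_S over the C(12, 4) = 495 subsets S of size 4, where X_S = 1 if the K_4 on S is monochromatic.
For a fixed S, the K_4 on S has C(4, 2) = 6 edges. P[all 6 edges red] = (1/2)^6, and likewise for blue, so P[monochromatic] = 2·(1/2)^6 = 2^{1 − 6} = 1/32.
By linearity: E[X] = C(12, 4) · 2^{1 − 6} = 495 · 1/32 = 495/32.
Numerically: E[X] ≈ 15.469.

E[X] = C(12,4)·2^(1−C(4,2)) = 495/32 ≈ 15.469.


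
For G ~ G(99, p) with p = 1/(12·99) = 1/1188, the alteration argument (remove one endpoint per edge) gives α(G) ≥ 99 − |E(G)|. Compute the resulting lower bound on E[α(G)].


E[|E(G)|] = C(99, 2)·p = 4851 · (1/1188) = 49/12.
E[α(G)] ≥ n − E[|E(G)|] = 99 − 49/12 = 1139/12.
Numerically: ≈ 94.91667.
(This is only a lower bound; the true E[α(G)] may be larger.)

E[α(G)] ≥ 1139/12 ≈ 94.91667.


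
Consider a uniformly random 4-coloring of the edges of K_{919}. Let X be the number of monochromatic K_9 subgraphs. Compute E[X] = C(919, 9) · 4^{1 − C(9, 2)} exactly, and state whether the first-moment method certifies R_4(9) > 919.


E[X] = C(919, 9) · 4^{1 − 36} = 1238828681639563077558 · 4^{−35} = 1238828681639563077558/1180591620717411303424.
As a reduced fraction: E[X] = 619414340819781538779/590295810358705651712 ≈ 1.049329.
Is E[X] < 1? NO.
Since E[X] ≥ 1, the first-moment bound is inconclusive at n = 919; it does NOT by itself certify R_4(9) > 919.

E[X] = 619414340819781538779/590295810358705651712 ≈ 1.049329; E[X] ≥ 1; first-moment method inconclusive here.


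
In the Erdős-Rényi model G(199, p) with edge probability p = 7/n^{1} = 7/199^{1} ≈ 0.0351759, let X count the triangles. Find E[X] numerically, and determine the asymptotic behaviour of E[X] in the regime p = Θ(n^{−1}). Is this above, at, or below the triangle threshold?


Number of potential triangles: C(199, 3) = 1293699.
Each occurs with probability p³ ≈ (0.0351759)³ ≈ 4.35246102e-05.
By linearity: E[X] = C(199, 3)·p³ ≈ 1293699 · 4.35246102e-05 ≈ 56.307745.
Here α = 1, so p = 7/n is exactly at the triangle threshold p ~ 1/n. Asymptotically E[X] → c³/6 = 7³/6 = 343/6 ≈ 57.166667, a bounded constant. In this regime the triangle count is asymptotically Poisson(c³/6).

E[X] ≈ 56.307745; in regime p = Θ(1/n^{1}) E[X] stays bounded (at the triangle threshold p ~ 1/n).


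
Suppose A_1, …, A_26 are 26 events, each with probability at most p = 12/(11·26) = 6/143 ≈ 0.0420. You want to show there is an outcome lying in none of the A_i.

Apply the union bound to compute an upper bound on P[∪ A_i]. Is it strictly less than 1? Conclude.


Union bound: P[∪_{i=1}^{26} A_i] ≤ Σ_i P[A_i] ≤ 26·p = 26·(6/143) = 12/11.
Numerically: 12/11 ≈ 1.0909.
Is 12/11 < 1? NO.
Since the bound 12/11 is ≥ 1, the union bound is uninformative here; it does NOT by itself certify existence.

26·p = 12/11 ≈ 1.0909; existence NOT certified by the union bound.


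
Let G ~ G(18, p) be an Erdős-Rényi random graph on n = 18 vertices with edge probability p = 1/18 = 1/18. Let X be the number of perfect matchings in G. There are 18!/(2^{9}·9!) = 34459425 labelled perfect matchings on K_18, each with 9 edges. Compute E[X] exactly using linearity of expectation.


K_18 has 18!/(2^{9}·9!) = 34459425 labelled perfect matchings.
For each such perfect matching H, let X_H = 1 if all 9 edges of H are present in G. Then P[X_H = 1] = p^{9} = (1/18)^{9} = 1/198359290368.
By linearity of expectation: E[X] = Σ_H E[X_H] = 34459425 · p^{9} = 34459425 · 1/198359290368 = 425425/2448880128.
Numerically: E[X] ≈ 0.00017372.

E[X] = 34459425 · (1/18)^{9} = 425425/2448880128 ≈ 0.00017372.


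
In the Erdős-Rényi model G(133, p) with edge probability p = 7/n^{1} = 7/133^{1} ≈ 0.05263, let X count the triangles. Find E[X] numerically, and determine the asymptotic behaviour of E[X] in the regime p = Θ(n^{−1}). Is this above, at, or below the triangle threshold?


Number of potential triangles: C(133, 3) = 383306.
Each occurs with probability p³ ≈ (0.05263)³ ≈ 1.457938e-04.
By linearity: E[X] = C(133, 3)·p³ ≈ 383306 · 1.457938e-04 ≈ 55.8837.
Here α = 1, so p = 7/n is exactly at the triangle threshold p ~ 1/n. Asymptotically E[X] → c³/6 = 7³/6 = 343/6 ≈ 57.1667, a bounded constant. In this regime the triangle count is asymptotically Poisson(c³/6).

E[X] ≈ 55.8837; in regime p = Θ(1/n^{1}) E[X] stays bounded (at the triangle threshold p ~ 1/n).


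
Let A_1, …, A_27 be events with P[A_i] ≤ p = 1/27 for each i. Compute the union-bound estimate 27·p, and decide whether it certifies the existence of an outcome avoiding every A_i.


Union bound: P[∪_{i=1}^{27} A_i] ≤ Σ_i P[A_i] ≤ 27·p = 27·(1/27) = 1.
Numerically: 1 ≈ 1.000.
Is 1 < 1? NO.
Since the bound 1 is ≥ 1, the union bound is uninformative here; it does NOT by itself certify existence.

27·p = 1 ≈ 1.000; existence NOT certified by the union bound.


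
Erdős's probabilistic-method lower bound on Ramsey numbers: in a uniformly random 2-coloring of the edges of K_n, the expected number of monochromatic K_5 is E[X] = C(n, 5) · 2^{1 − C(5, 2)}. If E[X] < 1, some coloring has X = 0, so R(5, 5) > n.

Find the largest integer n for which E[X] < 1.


We need C(n, 5) · 2^{1 − 10} < 1, i.e. C(n, 5) < 2^{10 − 1} = 512.
Check values of n near the boundary:
  n = 7: C(7, 5) = 21; 21 < 512? YES
  n = 8: C(8, 5) = 56; 56 < 512? YES
  n = 9: C(9, 5) = 126; 126 < 512? YES
  n = 10: C(10, 5) = 252; 252 < 512? YES
  n = 11: C(11, 5) = 462; 462 < 512? YES
  n = 12: C(12, 5) = 792; 792 < 512? NO
The largest n with C(n, 5) < 512 is n = 11 (where E[X] = 231/256 ≈ 0.9023). Hence R(5, 5) > 11, i.e. R(5, 5) ≥ 12.

Largest n = 11; hence R(5, 5) > 11.


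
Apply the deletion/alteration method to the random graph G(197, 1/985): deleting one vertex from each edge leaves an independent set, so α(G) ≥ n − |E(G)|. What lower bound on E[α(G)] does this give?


E[|E(G)|] = C(197, 2)·p = 19306 · (1/985) = 98/5.
E[α(G)] ≥ n − E[|E(G)|] = 197 − 98/5 = 887/5.
Numerically: ≈ 177.400.
(This is only a lower bound; the true E[α(G)] may be larger.)

E[α(G)] ≥ 887/5 ≈ 177.400.


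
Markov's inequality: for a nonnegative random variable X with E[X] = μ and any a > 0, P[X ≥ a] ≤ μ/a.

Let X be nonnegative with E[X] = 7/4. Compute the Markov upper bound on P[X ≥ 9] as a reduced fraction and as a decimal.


μ = E[X] = 7/4, a = 9.
Markov: P[X ≥ 9] ≤ μ/a = (7/4)/9 = 7/36.
Numerically: ≈ 0.194.
(Since a = 9 > μ = 1.750, the bound 7/36 is < 1 and informative.)

P[X ≥ 9] ≤ 7/36 ≈ 0.194.


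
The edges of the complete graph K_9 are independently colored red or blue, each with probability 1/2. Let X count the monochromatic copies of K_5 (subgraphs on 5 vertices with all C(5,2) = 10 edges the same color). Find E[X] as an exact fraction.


Let X = Σ_S X_S over the C(9, 5) = 126 subsets S of size 5, where X_S = 1 if the K_5 on S is monochromatic.
For a fixed S, the K_5 on S has C(5, 2) = 10 edges. P[all 10 edges red] = (1/2)^10, and likewise for blue, so P[monochromatic] = 2·(1/2)^10 = 2^{1 − 10} = 1/512.
Summing: E[X] = C(9, 5) · 2^{1 − 10} = 126 · 1/512 = 63/256.
Numerically: E[X] ≈ 0.246094.

E[X] = C(9,5)·2^(1−C(5,2)) = 63/256 ≈ 0.246094.


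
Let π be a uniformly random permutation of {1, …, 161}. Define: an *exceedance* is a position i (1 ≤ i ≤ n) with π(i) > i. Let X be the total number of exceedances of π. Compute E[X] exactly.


Write X = Σ_{i=1}^{161} X_i, where X_i = 1_{π(i) > i}.
For each fixed i, π(i) is uniform over {1, …, 161} (marginal of a uniform permutation), so P[π(i) > i] = (n − i)/n. Summing: Σ_{i=1}^{161} (n − i)/n = (0 + 1 + … + 160)/161 = 161(161 − 1)/(2·161) = (161 − 1)/2.
Hence E[X] = Σ_{i=1}^{161} (161 − i)/161 = 80 ≈ 80.0000.

E[X] = 80 = 80.0000.


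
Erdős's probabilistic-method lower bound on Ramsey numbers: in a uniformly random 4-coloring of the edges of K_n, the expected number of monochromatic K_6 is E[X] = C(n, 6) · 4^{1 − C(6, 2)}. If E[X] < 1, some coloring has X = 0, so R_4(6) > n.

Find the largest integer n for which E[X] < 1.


We need C(n, 6) · 4^{1 − 15} < 1, i.e. C(n, 6) < 4^{15 − 1} = 268435456.
Check values of n near the boundary:
  n = 74: C(74, 6) = 185250786; 185250786 < 268435456? YES
  n = 75: C(75, 6) = 201359550; 201359550 < 268435456? YES
  n = 76: C(76, 6) = 218618940; 218618940 < 268435456? YES
  n = 77: C(77, 6) = 237093780; 237093780 < 268435456? YES
  n = 78: C(78, 6) = 256851595; 256851595 < 268435456? YES
  n = 79: C(79, 6) = 277962685; 277962685 < 268435456? NO
  n = 80: C(80, 6) = 300500200; 300500200 < 268435456? NO
  n = 81: C(81, 6) = 324540216; 324540216 < 268435456? NO
The largest n with C(n, 6) < 268435456 is n = 78 (where E[X] = 256851595/268435456 ≈ 0.9568468). Hence R_4(6) > 78, i.e. R_4(6) ≥ 79.

Largest n = 78; hence R_4(6) > 78.


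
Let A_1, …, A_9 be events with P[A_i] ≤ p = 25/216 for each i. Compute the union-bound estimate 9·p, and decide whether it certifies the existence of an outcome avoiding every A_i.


Union bound: P[∪_{i=1}^{9} A_i] ≤ Σ_i P[A_i] ≤ 9·p = 9·(25/216) = 25/24.
Numerically: 25/24 ≈ 1.04167.
Is 25/24 < 1? NO.
Since the bound 25/24 is ≥ 1, the union bound is uninformative here; it does NOT by itself certify existence.

9·p = 25/24 ≈ 1.04167; existence NOT certified by the union bound.


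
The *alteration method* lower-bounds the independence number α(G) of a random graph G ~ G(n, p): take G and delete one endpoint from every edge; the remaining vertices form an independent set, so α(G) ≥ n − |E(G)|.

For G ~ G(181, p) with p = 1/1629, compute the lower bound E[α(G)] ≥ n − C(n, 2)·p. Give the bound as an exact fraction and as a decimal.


E[|E(G)|] = C(181, 2)·p = 16290 · (1/1629) = 10.
E[α(G)] ≥ n − E[|E(G)|] = 181 − 10 = 171.
Numerically: ≈ 171.00000.
(This is only a lower bound; the true E[α(G)] may be larger.)

E[α(G)] ≥ 171 ≈ 171.00000.


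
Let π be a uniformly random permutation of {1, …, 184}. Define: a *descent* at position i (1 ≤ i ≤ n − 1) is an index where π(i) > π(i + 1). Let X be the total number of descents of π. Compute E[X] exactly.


Write X = Σ X_I over i = 1, …, 183, with X_I the indicator of one descent.
There are 183 indicators.
For each fixed i, the pair (π(i), π(i+1)) is a uniformly random ordered pair of distinct values from {1, …, 184}; by symmetry P[π(i) > π(i+1)] = 1/2.
By linearity: E[X] = 183 · (1/2) = (184 − 1) · (1/2) = 183/2 ≈ 91.500.

E[X] = 183/2 = 91.500.


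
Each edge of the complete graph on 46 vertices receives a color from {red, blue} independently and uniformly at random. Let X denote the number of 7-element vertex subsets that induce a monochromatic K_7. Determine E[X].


Let X = Σ_S X_S over the C(46, 7) = 53524680 subsets S of size 7, where X_S = 1 if the K_7 on S is monochromatic.
For a fixed S, the K_7 on S has C(7, 2) = 21 edges. P[all 21 edges red] = (1/2)^21, and likewise for blue, so P[monochromatic] = 2·(1/2)^21 = 2^{1 − 21} = 1/1048576.
By linearity: E[X] = C(46, 7) · 2^{1 − 21} = 53524680 · 1/1048576 = 6690585/131072.
Numerically: E[X] ≈ 51.0451.

E[X] = C(46,7)·2^(1−C(7,2)) = 6690585/131072 ≈ 51.0451.


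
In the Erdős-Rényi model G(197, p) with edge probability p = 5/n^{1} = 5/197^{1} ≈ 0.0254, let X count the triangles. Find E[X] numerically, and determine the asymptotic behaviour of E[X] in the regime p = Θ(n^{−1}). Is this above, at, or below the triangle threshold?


Number of potential triangles: C(197, 3) = 1254890.
Each occurs with probability p³ ≈ (0.0254)³ ≈ 1.63498e-05.
By linearity: E[X] = C(197, 3)·p³ ≈ 1254890 · 1.63498e-05 ≈ 20.517.
Here α = 1, so p = 5/n is exactly at the triangle threshold p ~ 1/n. Asymptotically E[X] → c³/6 = 5³/6 = 125/6 ≈ 20.833, a bounded constant. In this regime the triangle count is asymptotically Poisson(c³/6).

E[X] ≈ 20.517; in regime p = Θ(1/n^{1}) E[X] stays bounded (at the triangle threshold p ~ 1/n).


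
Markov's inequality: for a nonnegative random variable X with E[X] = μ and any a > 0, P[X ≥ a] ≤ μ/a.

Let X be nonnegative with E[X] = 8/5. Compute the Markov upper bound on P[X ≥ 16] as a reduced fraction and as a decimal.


μ = E[X] = 8/5, a = 16.
Markov: P[X ≥ 16] ≤ μ/a = (8/5)/16 = 1/10.
Numerically: ≈ 0.10000.
(Since a = 16 > μ = 1.60000, the bound 1/10 is < 1 and informative.)

P[X ≥ 16] ≤ 1/10 ≈ 0.10000.
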